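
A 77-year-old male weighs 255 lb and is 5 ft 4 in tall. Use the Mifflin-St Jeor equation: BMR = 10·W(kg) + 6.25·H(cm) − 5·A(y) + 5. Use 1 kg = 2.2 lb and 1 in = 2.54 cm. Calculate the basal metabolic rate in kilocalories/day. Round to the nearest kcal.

Convert to metric: weight = 255 ÷ 2.2 = 115.9091 kg; height = (5×12 + 4) × 2.54 = 64 × 2.54 = 162.56 cm.
Mifflin-St Jeor (male): BMR = 10(115.9091) + 6.25(162.56) − 5(77) + 5 = 1159.0909 + 1016 − 385 + 5 = 1795.0909 kcal/day.

1795 kilocalories/day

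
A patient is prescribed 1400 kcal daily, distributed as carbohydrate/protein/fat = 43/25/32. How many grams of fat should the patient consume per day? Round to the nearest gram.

50 g/day

Fat energy = 32% × 1400 = 448 kcal.
At 9 kcal/g: 448 ÷ 9 = 49.7778 g.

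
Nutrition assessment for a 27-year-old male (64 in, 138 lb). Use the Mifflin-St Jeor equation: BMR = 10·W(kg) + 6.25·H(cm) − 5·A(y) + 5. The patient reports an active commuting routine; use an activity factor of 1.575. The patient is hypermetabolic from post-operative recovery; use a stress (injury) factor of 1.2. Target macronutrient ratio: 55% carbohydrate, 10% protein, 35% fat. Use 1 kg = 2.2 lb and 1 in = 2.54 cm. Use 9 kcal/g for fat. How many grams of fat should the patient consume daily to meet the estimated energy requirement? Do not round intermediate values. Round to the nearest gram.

Convert to metric: weight = 138 ÷ 2.2 = 62.7273 kg; height = 64 × 2.54 = 162.56 cm.
Mifflin-St Jeor (male): BMR = 10(62.7273) + 6.25(162.56) − 5(27) + 5 = 627.2727 + 1016 − 135 + 5 = 1513.2727 kcal/day.
TEE = 1513.2727 × 1.575 = 2383.4045 kcal/day.
With stress factor 1.2: 2383.4045 × 1.2 = 2860.0855 kcal/day.
Fat energy = 35% × 2860.0855 = 1001.0299 kcal.
Fat = 1001.0299 ÷ 9 kcal/g = 111.2255 g.

111 g/day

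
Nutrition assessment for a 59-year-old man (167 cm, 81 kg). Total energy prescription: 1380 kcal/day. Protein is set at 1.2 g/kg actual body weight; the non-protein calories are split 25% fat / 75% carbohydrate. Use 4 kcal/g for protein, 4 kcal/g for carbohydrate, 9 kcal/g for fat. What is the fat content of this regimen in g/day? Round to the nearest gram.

28 g/day

Protein = 1.2 × 81 = 97.2 g → 97.2 × 4 = 388.8 kcal.
Non-protein calories = 1380 − 388.8 = 991.2 kcal.
Fat: 25% × 991.2 = 247.8 kcal; carbohydrate: 743.4 kcal.
Fat: 247.8 kcal ÷ 9 kcal/g = 27.5333 g.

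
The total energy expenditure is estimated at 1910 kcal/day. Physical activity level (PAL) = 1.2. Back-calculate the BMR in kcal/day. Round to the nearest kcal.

1592 kcal/day

BMR = TEE ÷ activity factor = 1910 ÷ 1.2 = 1591.6667 kcal/day.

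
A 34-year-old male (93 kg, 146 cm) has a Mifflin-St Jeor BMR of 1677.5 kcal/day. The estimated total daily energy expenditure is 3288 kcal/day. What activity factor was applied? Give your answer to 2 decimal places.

Activity factor = TEE ÷ BMR = 3288 ÷ 1677.5 = 1.96.

1.96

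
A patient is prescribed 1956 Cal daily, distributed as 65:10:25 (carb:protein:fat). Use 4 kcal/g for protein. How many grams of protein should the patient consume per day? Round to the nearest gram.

Protein energy = 10% × 1956 = 195.6 kcal.
At 4 kcal/g: 195.6 ÷ 4 = 48.9 g.

49 g/day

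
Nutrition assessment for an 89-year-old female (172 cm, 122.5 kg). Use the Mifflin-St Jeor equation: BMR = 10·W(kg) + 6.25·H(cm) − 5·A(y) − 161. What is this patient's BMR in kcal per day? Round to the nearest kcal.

Mifflin-St Jeor (female): BMR = 10(122.5) + 6.25(172) − 5(89) − 161 = 1225 + 1075 − 445 − 161 = 1694 kcal/day.

1694 kcal per day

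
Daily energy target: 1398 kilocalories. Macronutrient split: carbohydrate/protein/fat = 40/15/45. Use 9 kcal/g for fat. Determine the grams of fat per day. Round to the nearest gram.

Fat energy = 45% × 1398 = 629.1 kcal.
At 9 kcal/g: 629.1 ÷ 9 = 69.9 g.

70 g/day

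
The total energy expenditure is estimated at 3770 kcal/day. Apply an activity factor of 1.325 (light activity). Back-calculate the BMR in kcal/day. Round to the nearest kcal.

BMR = TEE ÷ activity factor = 3770 ÷ 1.325 = 2845.283 kcal/day.

2845 kcal/day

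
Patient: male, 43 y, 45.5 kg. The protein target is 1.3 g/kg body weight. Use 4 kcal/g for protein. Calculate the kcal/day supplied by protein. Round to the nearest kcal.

237 kcal/day

Protein = 1.3 g/kg × 45.5 kg = 59.15 g/day.
Protein energy = 59.15 g × 4 kcal/g = 236.6 kcal/day.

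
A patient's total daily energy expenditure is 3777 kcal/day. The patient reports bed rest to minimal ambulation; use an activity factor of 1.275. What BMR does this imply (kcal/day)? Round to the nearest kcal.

2962 kcal/day

BMR = TEE ÷ activity factor = 3777 ÷ 1.275 = 2962.3529 kcal/day.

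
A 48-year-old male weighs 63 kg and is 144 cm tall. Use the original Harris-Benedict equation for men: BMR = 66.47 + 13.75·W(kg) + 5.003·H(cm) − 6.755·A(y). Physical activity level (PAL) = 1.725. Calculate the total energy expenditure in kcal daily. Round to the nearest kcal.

2292 kcal daily

Harris-Benedict: BMR = 66.47 + 13.75(63) + 5.003(144) − 6.755(48) = 1328.912 kcal/day.
TEE = BMR × activity factor = 1328.912 × 1.725 = 2292.3732 kcal/day.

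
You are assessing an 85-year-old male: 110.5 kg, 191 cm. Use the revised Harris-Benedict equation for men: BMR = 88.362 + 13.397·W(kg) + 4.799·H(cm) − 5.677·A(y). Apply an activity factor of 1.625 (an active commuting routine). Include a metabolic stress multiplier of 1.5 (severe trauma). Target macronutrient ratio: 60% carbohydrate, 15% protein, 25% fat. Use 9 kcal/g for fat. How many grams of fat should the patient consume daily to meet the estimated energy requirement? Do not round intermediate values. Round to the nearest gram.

Harris-Benedict: BMR = 88.362 + 13.397(110.5) + 4.799(191) − 5.677(85) = 2002.7945 kcal/day.
TEE = 2002.7945 × 1.625 = 3254.5411 kcal/day.
With stress factor 1.5: 3254.5411 × 1.5 = 4881.8116 kcal/day.
Fat energy = 25% × 4881.8116 = 1220.4529 kcal.
Fat = 1220.4529 ÷ 9 kcal/g = 135.6059 g.

136 g/day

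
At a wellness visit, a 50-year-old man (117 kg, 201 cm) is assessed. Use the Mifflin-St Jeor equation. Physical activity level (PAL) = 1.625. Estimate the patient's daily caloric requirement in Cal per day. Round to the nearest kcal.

Mifflin-St Jeor (male): BMR = 10(117) + 6.25(201) − 5(50) + 5 = 1170 + 1256.25 − 250 + 5 = 2181.25 kcal/day.
TEE = BMR × activity factor = 2181.25 × 1.625 = 3544.5313 kcal/day.

3545 Cal per day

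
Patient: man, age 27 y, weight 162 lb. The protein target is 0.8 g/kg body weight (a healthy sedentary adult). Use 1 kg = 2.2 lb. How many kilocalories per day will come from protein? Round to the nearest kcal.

236 kcal/day

Weight in kg = 162 ÷ 2.2 = 73.6364 kg.
Protein = 0.8 g/kg × 73.6364 kg = 58.9091 g/day.
Protein energy = 58.9091 g × 4 kcal/g = 235.6364 kcal/day.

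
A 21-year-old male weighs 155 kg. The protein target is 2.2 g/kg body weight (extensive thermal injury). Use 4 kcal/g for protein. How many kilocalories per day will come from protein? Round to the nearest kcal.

Protein = 2.2 g/kg × 155 kg = 341 g/day.
Protein energy = 341 g × 4 kcal/g = 1364 kcal/day.

1364 kcal/day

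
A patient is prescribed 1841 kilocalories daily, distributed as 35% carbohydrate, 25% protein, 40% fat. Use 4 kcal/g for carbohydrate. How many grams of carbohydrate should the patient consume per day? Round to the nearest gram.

Carbohydrate energy = 35% × 1841 = 644.35 kcal.
At 4 kcal/g: 644.35 ÷ 4 = 161.0875 g.

161 g/day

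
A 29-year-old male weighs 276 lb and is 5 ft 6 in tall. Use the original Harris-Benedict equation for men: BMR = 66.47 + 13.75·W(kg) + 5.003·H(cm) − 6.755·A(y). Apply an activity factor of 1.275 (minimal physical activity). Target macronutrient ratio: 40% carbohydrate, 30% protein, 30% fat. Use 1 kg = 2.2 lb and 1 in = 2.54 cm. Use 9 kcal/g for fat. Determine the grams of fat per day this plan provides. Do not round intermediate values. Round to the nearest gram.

Convert to metric: weight = 276 ÷ 2.2 = 125.4545 kg; height = (5×12 + 6) × 2.54 = 66 × 2.54 = 167.64 cm.
Harris-Benedict: BMR = 66.47 + 13.75(125.4545) + 5.003(167.64) − 6.755(29) = 2434.2779 kcal/day.
TEE = 2434.2779 × 1.275 = 3103.7043 kcal/day.
Fat energy = 30% × 3103.7043 = 931.1113 kcal.
Fat = 931.1113 ÷ 9 kcal/g = 103.4568 g.

103 g/day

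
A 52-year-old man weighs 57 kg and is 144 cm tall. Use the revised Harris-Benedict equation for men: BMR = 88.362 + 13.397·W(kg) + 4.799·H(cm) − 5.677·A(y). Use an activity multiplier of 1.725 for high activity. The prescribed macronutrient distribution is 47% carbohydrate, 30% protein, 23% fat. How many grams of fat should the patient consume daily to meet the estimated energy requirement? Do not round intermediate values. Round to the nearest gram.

55 g/day

Harris-Benedict: BMR = 88.362 + 13.397(57) + 4.799(144) − 5.677(52) = 1247.843 kcal/day.
TEE = 1247.843 × 1.725 = 2152.5292 kcal/day.
Fat energy = 23% × 2152.5292 = 495.0817 kcal.
Fat = 495.0817 ÷ 9 kcal/g = 55.0091 g.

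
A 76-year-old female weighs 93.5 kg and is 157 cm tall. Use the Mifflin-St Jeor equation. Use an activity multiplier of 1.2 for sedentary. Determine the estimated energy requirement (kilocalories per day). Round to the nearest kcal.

Mifflin-St Jeor (female): BMR = 10(93.5) + 6.25(157) − 5(76) − 161 = 935 + 981.25 − 380 − 161 = 1375.25 kcal/day.
TEE = BMR × activity factor = 1375.25 × 1.2 = 1650.3 kcal/day.

1650 kilocalories per day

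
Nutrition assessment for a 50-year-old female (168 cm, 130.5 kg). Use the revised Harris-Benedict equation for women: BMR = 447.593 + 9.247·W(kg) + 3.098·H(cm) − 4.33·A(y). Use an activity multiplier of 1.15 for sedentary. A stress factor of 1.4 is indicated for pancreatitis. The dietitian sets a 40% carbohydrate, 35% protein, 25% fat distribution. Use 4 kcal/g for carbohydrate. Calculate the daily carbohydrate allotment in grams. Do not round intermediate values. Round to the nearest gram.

315 g/day

Harris-Benedict: BMR = 447.593 + 9.247(130.5) + 3.098(168) − 4.33(50) = 1958.2905 kcal/day.
TEE = 1958.2905 × 1.15 = 2252.0341 kcal/day.
With stress factor 1.4: 2252.0341 × 1.4 = 3152.8477 kcal/day.
Carbohydrate energy = 40% × 3152.8477 = 1261.1391 kcal.
Carbohydrate = 1261.1391 ÷ 4 kcal/g = 315.2848 g.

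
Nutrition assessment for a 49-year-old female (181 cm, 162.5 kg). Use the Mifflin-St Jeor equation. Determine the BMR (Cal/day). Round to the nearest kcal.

2350 Cal/day

Mifflin-St Jeor (female): BMR = 10(162.5) + 6.25(181) − 5(49) − 161 = 1625 + 1131.25 − 245 − 161 = 2350.25 kcal/day.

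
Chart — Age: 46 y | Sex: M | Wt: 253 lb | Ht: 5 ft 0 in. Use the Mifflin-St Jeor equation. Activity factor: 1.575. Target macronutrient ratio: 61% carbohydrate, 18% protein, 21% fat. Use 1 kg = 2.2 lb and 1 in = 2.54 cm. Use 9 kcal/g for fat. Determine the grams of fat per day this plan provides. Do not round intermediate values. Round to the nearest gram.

69 g/day

Convert to metric: weight = 253 ÷ 2.2 = 115 kg; height = (5×12 + 0) × 2.54 = 60 × 2.54 = 152.4 cm.
Mifflin-St Jeor (male): BMR = 10(115) + 6.25(152.4) − 5(46) + 5 = 1150 + 952.5 − 230 + 5 = 1877.5 kcal/day.
TEE = 1877.5 × 1.575 = 2957.0625 kcal/day.
Fat energy = 21% × 2957.0625 = 620.9831 kcal.
Fat = 620.9831 ÷ 9 kcal/g = 68.9981 g.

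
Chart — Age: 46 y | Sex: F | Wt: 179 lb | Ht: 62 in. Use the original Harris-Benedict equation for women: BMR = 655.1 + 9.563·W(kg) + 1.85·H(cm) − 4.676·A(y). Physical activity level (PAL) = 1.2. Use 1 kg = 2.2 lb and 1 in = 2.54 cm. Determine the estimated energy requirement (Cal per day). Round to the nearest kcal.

1811 Cal per day

Convert to metric: weight = 179 ÷ 2.2 = 81.3636 kg; height = 62 × 2.54 = 157.48 cm.
Harris-Benedict: BMR = 655.1 + 9.563(81.3636) + 1.85(157.48) − 4.676(46) = 1509.4225 kcal/day.
TEE = BMR × activity factor = 1509.4225 × 1.2 = 1811.3069 kcal/day.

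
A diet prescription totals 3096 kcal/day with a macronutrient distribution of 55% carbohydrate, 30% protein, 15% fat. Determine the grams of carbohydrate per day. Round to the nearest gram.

Carbohydrate energy = 55% × 3096 = 1702.8 kcal.
At 4 kcal/g: 1702.8 ÷ 4 = 425.7 g.

426 g/day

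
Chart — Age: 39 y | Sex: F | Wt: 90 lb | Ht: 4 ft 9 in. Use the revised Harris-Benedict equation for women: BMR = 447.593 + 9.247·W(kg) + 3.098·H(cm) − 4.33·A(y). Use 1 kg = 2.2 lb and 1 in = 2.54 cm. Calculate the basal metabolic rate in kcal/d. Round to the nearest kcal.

Convert to metric: weight = 90 ÷ 2.2 = 40.9091 kg; height = (4×12 + 9) × 2.54 = 57 × 2.54 = 144.78 cm.
Harris-Benedict: BMR = 447.593 + 9.247(40.9091) + 3.098(144.78) − 4.33(39) = 1105.5378 kcal/day.

1106 kcal/d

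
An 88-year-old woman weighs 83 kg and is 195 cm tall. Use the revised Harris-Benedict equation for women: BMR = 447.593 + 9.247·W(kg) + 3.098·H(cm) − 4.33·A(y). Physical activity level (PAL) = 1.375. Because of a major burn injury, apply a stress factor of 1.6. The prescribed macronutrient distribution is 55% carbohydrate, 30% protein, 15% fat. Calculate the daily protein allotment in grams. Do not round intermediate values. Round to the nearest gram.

Harris-Benedict: BMR = 447.593 + 9.247(83) + 3.098(195) − 4.33(88) = 1438.164 kcal/day.
TEE = 1438.164 × 1.375 = 1977.4755 kcal/day.
With stress factor 1.6: 1977.4755 × 1.6 = 3163.9608 kcal/day.
Protein energy = 30% × 3163.9608 = 949.1882 kcal.
Protein = 949.1882 ÷ 4 kcal/g = 237.2971 g.

237 g/day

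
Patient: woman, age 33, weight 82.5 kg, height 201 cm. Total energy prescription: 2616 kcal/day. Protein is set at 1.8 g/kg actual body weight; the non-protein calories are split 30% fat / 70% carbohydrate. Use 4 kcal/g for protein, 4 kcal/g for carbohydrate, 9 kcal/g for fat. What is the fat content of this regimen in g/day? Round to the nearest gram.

Protein = 1.8 × 82.5 = 148.5 g → 148.5 × 4 = 594 kcal.
Non-protein calories = 2616 − 594 = 2022 kcal.
Fat: 30% × 2022 = 606.6 kcal; carbohydrate: 1415.4 kcal.
Fat: 606.6 kcal ÷ 9 kcal/g = 67.4 g.

67 g/day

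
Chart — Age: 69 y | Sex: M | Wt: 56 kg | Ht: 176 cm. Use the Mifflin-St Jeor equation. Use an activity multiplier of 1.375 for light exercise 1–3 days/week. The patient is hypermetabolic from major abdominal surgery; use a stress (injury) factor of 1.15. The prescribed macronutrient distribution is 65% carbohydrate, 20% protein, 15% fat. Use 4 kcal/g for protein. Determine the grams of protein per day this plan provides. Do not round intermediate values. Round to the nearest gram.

Mifflin-St Jeor (male): BMR = 10(56) + 6.25(176) − 5(69) + 5 = 560 + 1100 − 345 + 5 = 1320 kcal/day.
TEE = 1320 × 1.375 = 1815 kcal/day.
With stress factor 1.15: 1815 × 1.15 = 2087.25 kcal/day.
Protein energy = 20% × 2087.25 = 417.45 kcal.
Protein = 417.45 ÷ 4 kcal/g = 104.3625 g.

104 g/day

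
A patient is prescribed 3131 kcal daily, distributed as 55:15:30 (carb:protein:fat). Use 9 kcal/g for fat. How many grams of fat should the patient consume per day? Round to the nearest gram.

104 g/day

Fat energy = 30% × 3131 = 939.3 kcal.
At 9 kcal/g: 939.3 ÷ 9 = 104.3667 g.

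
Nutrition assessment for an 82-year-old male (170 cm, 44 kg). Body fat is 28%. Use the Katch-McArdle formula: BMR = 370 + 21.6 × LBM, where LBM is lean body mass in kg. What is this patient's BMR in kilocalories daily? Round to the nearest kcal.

1054 kilocalories daily

LBM = 44 × (1 − 0.28) = 31.68 kg. Katch-McArdle: BMR = 370 + 21.6 × 31.68 = 1054.288 kcal/day.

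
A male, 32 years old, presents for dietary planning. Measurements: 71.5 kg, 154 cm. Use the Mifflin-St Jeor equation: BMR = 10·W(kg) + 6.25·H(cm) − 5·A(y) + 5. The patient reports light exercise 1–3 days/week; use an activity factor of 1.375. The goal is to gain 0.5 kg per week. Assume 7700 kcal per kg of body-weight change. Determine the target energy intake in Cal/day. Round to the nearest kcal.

Mifflin-St Jeor (male): BMR = 10(71.5) + 6.25(154) − 5(32) + 5 = 715 + 962.5 − 160 + 5 = 1522.5 kcal/day.
TEE = 1522.5 × 1.375 = 2093.4375 kcal/day.
Required daily surplus = 0.5 × 7700 ÷ 7 = 550 kcal/day.
Target intake = 2093.4375 + 550 = 2643.4375 kcal/day.

2643 Cal/day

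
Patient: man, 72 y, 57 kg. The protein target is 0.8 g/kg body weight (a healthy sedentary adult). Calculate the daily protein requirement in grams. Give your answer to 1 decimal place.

45.6 g/day

Protein = 0.8 g/kg × 57 kg = 45.6 g/day.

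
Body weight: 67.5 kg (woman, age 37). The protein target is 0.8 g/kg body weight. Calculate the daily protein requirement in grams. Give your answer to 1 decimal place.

Protein = 0.8 g/kg × 67.5 kg = 54 g/day.

54.0 g/day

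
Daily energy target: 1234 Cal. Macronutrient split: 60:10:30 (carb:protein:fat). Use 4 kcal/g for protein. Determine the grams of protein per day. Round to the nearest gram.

31 g/day

Protein energy = 10% × 1234 = 123.4 kcal.
At 4 kcal/g: 123.4 ÷ 4 = 30.85 g.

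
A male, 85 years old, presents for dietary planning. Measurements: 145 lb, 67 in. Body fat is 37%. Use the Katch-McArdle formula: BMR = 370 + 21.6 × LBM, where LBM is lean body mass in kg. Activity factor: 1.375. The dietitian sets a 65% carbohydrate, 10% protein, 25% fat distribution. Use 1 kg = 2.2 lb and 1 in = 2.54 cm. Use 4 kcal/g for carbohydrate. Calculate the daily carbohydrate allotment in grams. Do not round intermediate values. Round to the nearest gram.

Convert to metric: weight = 145 ÷ 2.2 = 65.9091 kg; height = 67 × 2.54 = 170.18 cm.
LBM = 65.9091 × (1 − 0.37) = 41.5227 kg. Katch-McArdle: BMR = 370 + 21.6 × 41.5227 = 1266.8909 kcal/day.
TEE = 1266.8909 × 1.375 = 1741.975 kcal/day.
Carbohydrate energy = 65% × 1741.975 = 1132.2838 kcal.
Carbohydrate = 1132.2838 ÷ 4 kcal/g = 283.0709 g.

283 g/day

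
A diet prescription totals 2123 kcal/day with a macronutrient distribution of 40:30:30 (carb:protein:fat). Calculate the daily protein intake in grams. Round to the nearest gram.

159 g/day

Protein energy = 30% × 2123 = 636.9 kcal.
At 4 kcal/g: 636.9 ÷ 4 = 159.225 g.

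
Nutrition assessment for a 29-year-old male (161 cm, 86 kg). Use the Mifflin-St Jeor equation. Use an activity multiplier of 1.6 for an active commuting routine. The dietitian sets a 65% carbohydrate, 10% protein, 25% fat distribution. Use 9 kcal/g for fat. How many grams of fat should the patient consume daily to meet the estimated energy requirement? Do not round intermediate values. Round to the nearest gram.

Mifflin-St Jeor (male): BMR = 10(86) + 6.25(161) − 5(29) + 5 = 860 + 1006.25 − 145 + 5 = 1726.25 kcal/day.
TEE = 1726.25 × 1.6 = 2762 kcal/day.
Fat energy = 25% × 2762 = 690.5 kcal.
Fat = 690.5 ÷ 9 kcal/g = 76.7222 g.

77 g/day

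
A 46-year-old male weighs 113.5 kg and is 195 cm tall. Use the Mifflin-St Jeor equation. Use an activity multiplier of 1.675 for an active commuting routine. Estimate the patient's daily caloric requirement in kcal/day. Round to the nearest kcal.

Mifflin-St Jeor (male): BMR = 10(113.5) + 6.25(195) − 5(46) + 5 = 1135 + 1218.75 − 230 + 5 = 2128.75 kcal/day.
TEE = BMR × activity factor = 2128.75 × 1.675 = 3565.6563 kcal/day.

3566 kcal/day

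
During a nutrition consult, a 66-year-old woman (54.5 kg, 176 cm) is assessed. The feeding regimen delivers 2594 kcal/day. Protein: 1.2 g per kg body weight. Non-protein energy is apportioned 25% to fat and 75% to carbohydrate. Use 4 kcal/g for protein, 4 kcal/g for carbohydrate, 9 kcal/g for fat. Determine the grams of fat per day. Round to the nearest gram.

65 g/day

Protein = 1.2 × 54.5 = 65.4 g → 65.4 × 4 = 261.6 kcal.
Non-protein calories = 2594 − 261.6 = 2332.4 kcal.
Fat: 25% × 2332.4 = 583.1 kcal; carbohydrate: 1749.3 kcal.
Fat: 583.1 kcal ÷ 9 kcal/g = 64.7889 g.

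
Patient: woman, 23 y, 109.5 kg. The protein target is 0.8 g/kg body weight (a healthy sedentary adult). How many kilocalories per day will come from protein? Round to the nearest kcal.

350 kcal/day

Protein = 0.8 g/kg × 109.5 kg = 87.6 g/day.
Protein energy = 87.6 g × 4 kcal/g = 350.4 kcal/day.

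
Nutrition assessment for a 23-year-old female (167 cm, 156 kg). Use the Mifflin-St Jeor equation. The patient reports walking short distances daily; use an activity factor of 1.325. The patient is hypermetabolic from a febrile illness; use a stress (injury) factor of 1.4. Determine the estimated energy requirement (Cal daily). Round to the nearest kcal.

Mifflin-St Jeor (female): BMR = 10(156) + 6.25(167) − 5(23) − 161 = 1560 + 1043.75 − 115 − 161 = 2327.75 kcal/day.
TEE = BMR × activity factor = 2327.75 × 1.325 = 3084.2688 kcal/day.
Apply stress factor: 3084.2688 × 1.4 = 4317.9763 kcal/day.

4318 Cal daily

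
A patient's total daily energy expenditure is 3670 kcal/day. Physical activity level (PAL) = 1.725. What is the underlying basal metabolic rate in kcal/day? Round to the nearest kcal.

BMR = TEE ÷ activity factor = 3670 ÷ 1.725 = 2127.5362 kcal/day.

2128 kcal/day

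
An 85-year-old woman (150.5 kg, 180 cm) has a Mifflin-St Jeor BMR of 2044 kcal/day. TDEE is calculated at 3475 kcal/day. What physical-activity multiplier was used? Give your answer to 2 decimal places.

1.70

Activity factor = TEE ÷ BMR = 3475 ÷ 2044 = 1.7.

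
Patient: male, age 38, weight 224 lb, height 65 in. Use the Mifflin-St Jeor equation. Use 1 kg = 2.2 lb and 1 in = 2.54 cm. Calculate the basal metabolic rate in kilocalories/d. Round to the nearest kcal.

1865 kilocalories/d

Convert to metric: weight = 224 ÷ 2.2 = 101.8182 kg; height = 65 × 2.54 = 165.1 cm.
Mifflin-St Jeor (male): BMR = 10(101.8182) + 6.25(165.1) − 5(38) + 5 = 1018.1818 + 1031.875 − 190 + 5 = 1865.0568 kcal/day.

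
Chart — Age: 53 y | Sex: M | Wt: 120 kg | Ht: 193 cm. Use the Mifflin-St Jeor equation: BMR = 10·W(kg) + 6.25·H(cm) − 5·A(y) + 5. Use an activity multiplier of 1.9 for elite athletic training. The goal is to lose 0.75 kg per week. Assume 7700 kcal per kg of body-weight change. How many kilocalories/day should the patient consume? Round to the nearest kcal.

3253 kilocalories/day

Mifflin-St Jeor (male): BMR = 10(120) + 6.25(193) − 5(53) + 5 = 1200 + 1206.25 − 265 + 5 = 2146.25 kcal/day.
TEE = 2146.25 × 1.9 = 4077.875 kcal/day.
Required daily deficit = 0.75 × 7700 ÷ 7 = 825 kcal/day.
Target intake = 4077.875 − 825 = 3252.875 kcal/day.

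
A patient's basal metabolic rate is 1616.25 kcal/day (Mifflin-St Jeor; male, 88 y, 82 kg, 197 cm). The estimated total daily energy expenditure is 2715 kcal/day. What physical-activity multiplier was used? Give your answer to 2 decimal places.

1.68

Activity factor = TEE ÷ BMR = 2715 ÷ 1616.25 = 1.68.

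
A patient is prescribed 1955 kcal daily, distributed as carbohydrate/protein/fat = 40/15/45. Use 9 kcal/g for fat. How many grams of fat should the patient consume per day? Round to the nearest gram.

Fat energy = 45% × 1955 = 879.75 kcal.
At 9 kcal/g: 879.75 ÷ 9 = 97.75 g.

98 g/day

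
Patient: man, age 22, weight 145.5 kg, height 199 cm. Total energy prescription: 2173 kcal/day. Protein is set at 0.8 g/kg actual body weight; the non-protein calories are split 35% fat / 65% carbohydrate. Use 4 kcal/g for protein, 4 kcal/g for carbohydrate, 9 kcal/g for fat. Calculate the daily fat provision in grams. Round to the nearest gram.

66 g/day

Protein = 0.8 × 145.5 = 116.4 g → 116.4 × 4 = 465.6 kcal.
Non-protein calories = 2173 − 465.6 = 1707.4 kcal.
Fat: 35% × 1707.4 = 597.59 kcal; carbohydrate: 1109.81 kcal.
Fat: 597.59 kcal ÷ 9 kcal/g = 66.3989 g.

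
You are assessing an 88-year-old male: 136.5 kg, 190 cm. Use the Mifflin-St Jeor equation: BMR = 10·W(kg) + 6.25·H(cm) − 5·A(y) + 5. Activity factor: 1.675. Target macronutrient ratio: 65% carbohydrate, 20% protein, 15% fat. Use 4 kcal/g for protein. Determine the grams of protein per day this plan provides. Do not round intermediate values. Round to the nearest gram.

Mifflin-St Jeor (male): BMR = 10(136.5) + 6.25(190) − 5(88) + 5 = 1365 + 1187.5 − 440 + 5 = 2117.5 kcal/day.
TEE = 2117.5 × 1.675 = 3546.8125 kcal/day.
Protein energy = 20% × 3546.8125 = 709.3625 kcal.
Protein = 709.3625 ÷ 4 kcal/g = 177.3406 g.

177 g/day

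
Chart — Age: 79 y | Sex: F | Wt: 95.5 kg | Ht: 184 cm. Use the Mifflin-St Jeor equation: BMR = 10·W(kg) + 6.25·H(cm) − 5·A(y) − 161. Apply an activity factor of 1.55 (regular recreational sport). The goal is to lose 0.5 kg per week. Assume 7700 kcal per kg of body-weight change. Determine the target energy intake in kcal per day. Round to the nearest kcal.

Mifflin-St Jeor (female): BMR = 10(95.5) + 6.25(184) − 5(79) − 161 = 955 + 1150 − 395 − 161 = 1549 kcal/day.
TEE = 1549 × 1.55 = 2400.95 kcal/day.
Required daily deficit = 0.5 × 7700 ÷ 7 = 550 kcal/day.
Target intake = 2400.95 − 550 = 1850.95 kcal/day.

1851 kcal per day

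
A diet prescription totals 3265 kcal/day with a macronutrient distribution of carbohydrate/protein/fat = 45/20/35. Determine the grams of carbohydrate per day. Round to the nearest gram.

367 g/day

Carbohydrate energy = 45% × 3265 = 1469.25 kcal.
At 4 kcal/g: 1469.25 ÷ 4 = 367.3125 g.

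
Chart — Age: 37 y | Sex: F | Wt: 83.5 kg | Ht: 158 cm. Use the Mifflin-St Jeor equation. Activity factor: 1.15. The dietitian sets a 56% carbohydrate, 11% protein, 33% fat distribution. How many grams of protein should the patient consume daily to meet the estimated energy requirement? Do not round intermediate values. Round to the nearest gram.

47 g/day

Mifflin-St Jeor (female): BMR = 10(83.5) + 6.25(158) − 5(37) − 161 = 835 + 987.5 − 185 − 161 = 1476.5 kcal/day.
TEE = 1476.5 × 1.15 = 1697.975 kcal/day.
Protein energy = 11% × 1697.975 = 186.7773 kcal.
Protein = 186.7773 ÷ 4 kcal/g = 46.6943 g.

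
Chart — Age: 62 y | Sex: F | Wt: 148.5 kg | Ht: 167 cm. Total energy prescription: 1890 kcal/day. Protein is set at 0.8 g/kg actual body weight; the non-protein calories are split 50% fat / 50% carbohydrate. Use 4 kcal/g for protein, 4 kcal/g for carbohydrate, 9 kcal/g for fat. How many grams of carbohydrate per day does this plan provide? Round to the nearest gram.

Protein = 0.8 × 148.5 = 118.8 g → 118.8 × 4 = 475.2 kcal.
Non-protein calories = 1890 − 475.2 = 1414.8 kcal.
Fat: 50% × 1414.8 = 707.4 kcal; carbohydrate: 707.4 kcal.
Carbohydrate: 707.4 kcal ÷ 4 kcal/g = 176.85 g.

177 g/day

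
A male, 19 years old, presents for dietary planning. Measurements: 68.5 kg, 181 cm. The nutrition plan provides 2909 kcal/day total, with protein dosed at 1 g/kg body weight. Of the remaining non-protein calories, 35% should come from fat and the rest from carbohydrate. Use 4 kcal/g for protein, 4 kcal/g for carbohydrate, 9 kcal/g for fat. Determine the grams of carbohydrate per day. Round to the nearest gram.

428 g/day

Protein = 1 × 68.5 = 68.5 g → 68.5 × 4 = 274 kcal.
Non-protein calories = 2909 − 274 = 2635 kcal.
Fat: 35% × 2635 = 922.25 kcal; carbohydrate: 1712.75 kcal.
Carbohydrate: 1712.75 kcal ÷ 4 kcal/g = 428.1875 g.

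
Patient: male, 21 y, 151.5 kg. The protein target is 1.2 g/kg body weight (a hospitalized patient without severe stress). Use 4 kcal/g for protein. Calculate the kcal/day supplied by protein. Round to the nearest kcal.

Protein = 1.2 g/kg × 151.5 kg = 181.8 g/day.
Protein energy = 181.8 g × 4 kcal/g = 727.2 kcal/day.

727 kcal/day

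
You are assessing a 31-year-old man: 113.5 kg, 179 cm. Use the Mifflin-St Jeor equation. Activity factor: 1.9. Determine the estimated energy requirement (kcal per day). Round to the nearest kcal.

3997 kcal per day

Mifflin-St Jeor (male): BMR = 10(113.5) + 6.25(179) − 5(31) + 5 = 1135 + 1118.75 − 155 + 5 = 2103.75 kcal/day.
TEE = BMR × activity factor = 2103.75 × 1.9 = 3997.125 kcal/day.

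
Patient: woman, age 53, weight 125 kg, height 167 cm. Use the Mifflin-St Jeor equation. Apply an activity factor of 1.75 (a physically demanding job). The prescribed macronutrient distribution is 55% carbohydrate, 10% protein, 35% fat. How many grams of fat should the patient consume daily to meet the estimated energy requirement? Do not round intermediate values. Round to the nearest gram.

127 g/day

Mifflin-St Jeor (female): BMR = 10(125) + 6.25(167) − 5(53) − 161 = 1250 + 1043.75 − 265 − 161 = 1867.75 kcal/day.
TEE = 1867.75 × 1.75 = 3268.5625 kcal/day.
Fat energy = 35% × 3268.5625 = 1143.9969 kcal.
Fat = 1143.9969 ÷ 9 kcal/g = 127.1108 g.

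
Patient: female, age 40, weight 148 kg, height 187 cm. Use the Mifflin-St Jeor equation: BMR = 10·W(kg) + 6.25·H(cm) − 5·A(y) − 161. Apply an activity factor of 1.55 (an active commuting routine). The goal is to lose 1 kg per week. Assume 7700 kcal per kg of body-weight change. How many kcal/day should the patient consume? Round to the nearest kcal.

Mifflin-St Jeor (female): BMR = 10(148) + 6.25(187) − 5(40) − 161 = 1480 + 1168.75 − 200 − 161 = 2287.75 kcal/day.
TEE = 2287.75 × 1.55 = 3546.0125 kcal/day.
Required daily deficit = 1 × 7700 ÷ 7 = 1100 kcal/day.
Target intake = 3546.0125 − 1100 = 2446.0125 kcal/day.

2446 kcal/day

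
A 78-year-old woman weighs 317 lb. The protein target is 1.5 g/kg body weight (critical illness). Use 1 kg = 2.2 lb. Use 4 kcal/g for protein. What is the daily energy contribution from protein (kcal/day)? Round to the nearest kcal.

Weight in kg = 317 ÷ 2.2 = 144.0909 kg.
Protein = 1.5 g/kg × 144.0909 kg = 216.1364 g/day.
Protein energy = 216.1364 g × 4 kcal/g = 864.5455 kcal/day.

865 kcal/day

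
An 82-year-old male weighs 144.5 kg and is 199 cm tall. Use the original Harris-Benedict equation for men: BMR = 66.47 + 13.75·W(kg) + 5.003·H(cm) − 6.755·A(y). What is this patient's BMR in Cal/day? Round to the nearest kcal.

Harris-Benedict: BMR = 66.47 + 13.75(144.5) + 5.003(199) − 6.755(82) = 2495.032 kcal/day.

2495 Cal/day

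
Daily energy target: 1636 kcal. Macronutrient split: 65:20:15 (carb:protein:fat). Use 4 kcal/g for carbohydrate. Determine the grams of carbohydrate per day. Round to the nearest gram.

266 g/day

Carbohydrate energy = 65% × 1636 = 1063.4 kcal.
At 4 kcal/g: 1063.4 ÷ 4 = 265.85 g.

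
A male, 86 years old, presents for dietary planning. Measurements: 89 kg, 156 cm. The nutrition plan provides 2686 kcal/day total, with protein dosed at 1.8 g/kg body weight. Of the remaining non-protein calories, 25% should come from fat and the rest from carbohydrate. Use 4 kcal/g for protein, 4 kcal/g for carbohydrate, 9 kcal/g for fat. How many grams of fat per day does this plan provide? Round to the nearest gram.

57 g/day

Protein = 1.8 × 89 = 160.2 g → 160.2 × 4 = 640.8 kcal.
Non-protein calories = 2686 − 640.8 = 2045.2 kcal.
Fat: 25% × 2045.2 = 511.3 kcal; carbohydrate: 1533.9 kcal.
Fat: 511.3 kcal ÷ 9 kcal/g = 56.8111 g.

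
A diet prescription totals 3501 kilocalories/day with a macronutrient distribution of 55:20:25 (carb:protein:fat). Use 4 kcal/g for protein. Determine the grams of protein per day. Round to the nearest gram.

175 g/day

Protein energy = 20% × 3501 = 700.2 kcal.
At 4 kcal/g: 700.2 ÷ 4 = 175.05 g.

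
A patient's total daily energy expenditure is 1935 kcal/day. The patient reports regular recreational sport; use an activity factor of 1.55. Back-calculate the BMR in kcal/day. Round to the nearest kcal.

1248 kcal/day

BMR = TEE ÷ activity factor = 1935 ÷ 1.55 = 1248.3871 kcal/day.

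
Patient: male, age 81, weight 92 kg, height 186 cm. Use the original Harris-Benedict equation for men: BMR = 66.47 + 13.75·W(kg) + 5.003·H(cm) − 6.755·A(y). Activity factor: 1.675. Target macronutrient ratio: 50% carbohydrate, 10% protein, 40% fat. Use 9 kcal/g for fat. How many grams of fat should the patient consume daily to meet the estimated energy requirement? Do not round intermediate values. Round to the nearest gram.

Harris-Benedict: BMR = 66.47 + 13.75(92) + 5.003(186) − 6.755(81) = 1714.873 kcal/day.
TEE = 1714.873 × 1.675 = 2872.4123 kcal/day.
Fat energy = 40% × 2872.4123 = 1148.9649 kcal.
Fat = 1148.9649 ÷ 9 kcal/g = 127.6628 g.

128 g/day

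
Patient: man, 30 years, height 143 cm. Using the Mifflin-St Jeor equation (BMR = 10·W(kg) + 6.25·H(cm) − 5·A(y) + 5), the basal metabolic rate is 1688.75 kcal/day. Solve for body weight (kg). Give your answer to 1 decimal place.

1688.75 = 10·W + 6.25(143) − 5(30) + 5
10·W = 1688.75 − 748.75 = 940, so W = 94 kg.

94.0 kg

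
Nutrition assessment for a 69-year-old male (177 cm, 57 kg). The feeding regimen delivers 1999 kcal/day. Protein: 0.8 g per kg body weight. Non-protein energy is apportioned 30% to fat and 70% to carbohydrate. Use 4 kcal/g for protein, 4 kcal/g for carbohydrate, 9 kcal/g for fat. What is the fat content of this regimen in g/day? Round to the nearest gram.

61 g/day

Protein = 0.8 × 57 = 45.6 g → 45.6 × 4 = 182.4 kcal.
Non-protein calories = 1999 − 182.4 = 1816.6 kcal.
Fat: 30% × 1816.6 = 544.98 kcal; carbohydrate: 1271.62 kcal.
Fat: 544.98 kcal ÷ 9 kcal/g = 60.5533 g.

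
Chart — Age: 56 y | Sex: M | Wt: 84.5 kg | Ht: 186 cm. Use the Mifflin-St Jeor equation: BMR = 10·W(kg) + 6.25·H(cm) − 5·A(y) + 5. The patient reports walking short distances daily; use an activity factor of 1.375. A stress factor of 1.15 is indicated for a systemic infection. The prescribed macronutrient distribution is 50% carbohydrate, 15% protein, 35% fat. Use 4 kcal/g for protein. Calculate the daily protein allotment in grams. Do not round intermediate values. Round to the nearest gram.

103 g/day

Mifflin-St Jeor (male): BMR = 10(84.5) + 6.25(186) − 5(56) + 5 = 845 + 1162.5 − 280 + 5 = 1732.5 kcal/day.
TEE = 1732.5 × 1.375 = 2382.1875 kcal/day.
With stress factor 1.15: 2382.1875 × 1.15 = 2739.5156 kcal/day.
Protein energy = 15% × 2739.5156 = 410.9273 kcal.
Protein = 410.9273 ÷ 4 kcal/g = 102.7318 g.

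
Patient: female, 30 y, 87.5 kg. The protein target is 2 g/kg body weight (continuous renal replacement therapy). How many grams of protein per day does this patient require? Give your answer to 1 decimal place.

Protein = 2 g/kg × 87.5 kg = 175 g/day.

175.0 g/day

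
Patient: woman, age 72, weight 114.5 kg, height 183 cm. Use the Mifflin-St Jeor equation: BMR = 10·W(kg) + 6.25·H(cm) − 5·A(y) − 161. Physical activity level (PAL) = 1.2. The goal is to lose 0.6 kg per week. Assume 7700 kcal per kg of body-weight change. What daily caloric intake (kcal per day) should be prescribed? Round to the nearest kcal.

1461 kcal per day

Mifflin-St Jeor (female): BMR = 10(114.5) + 6.25(183) − 5(72) − 161 = 1145 + 1143.75 − 360 − 161 = 1767.75 kcal/day.
TEE = 1767.75 × 1.2 = 2121.3 kcal/day.
Required daily deficit = 0.6 × 7700 ÷ 7 = 660 kcal/day.
Target intake = 2121.3 − 660 = 1461.3 kcal/day.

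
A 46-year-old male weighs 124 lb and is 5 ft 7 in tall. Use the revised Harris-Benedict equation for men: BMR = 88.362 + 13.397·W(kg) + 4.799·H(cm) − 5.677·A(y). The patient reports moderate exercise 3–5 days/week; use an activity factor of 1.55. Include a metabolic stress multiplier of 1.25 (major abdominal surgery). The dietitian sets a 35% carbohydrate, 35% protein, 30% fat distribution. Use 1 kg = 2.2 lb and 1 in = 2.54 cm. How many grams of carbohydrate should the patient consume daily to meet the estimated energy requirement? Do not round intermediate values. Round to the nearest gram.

237 g/day

Convert to metric: weight = 124 ÷ 2.2 = 56.3636 kg; height = (5×12 + 7) × 2.54 = 67 × 2.54 = 170.18 cm.
Harris-Benedict: BMR = 88.362 + 13.397(56.3636) + 4.799(170.18) − 5.677(46) = 1399.0175 kcal/day.
TEE = 1399.0175 × 1.55 = 2168.4771 kcal/day.
With stress factor 1.25: 2168.4771 × 1.25 = 2710.5963 kcal/day.
Carbohydrate energy = 35% × 2710.5963 = 948.7087 kcal.
Carbohydrate = 948.7087 ÷ 4 kcal/g = 237.1772 g.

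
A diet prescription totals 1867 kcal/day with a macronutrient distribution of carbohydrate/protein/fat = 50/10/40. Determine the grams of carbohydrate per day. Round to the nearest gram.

233 g/day

Carbohydrate energy = 50% × 1867 = 933.5 kcal.
At 4 kcal/g: 933.5 ÷ 4 = 233.375 g.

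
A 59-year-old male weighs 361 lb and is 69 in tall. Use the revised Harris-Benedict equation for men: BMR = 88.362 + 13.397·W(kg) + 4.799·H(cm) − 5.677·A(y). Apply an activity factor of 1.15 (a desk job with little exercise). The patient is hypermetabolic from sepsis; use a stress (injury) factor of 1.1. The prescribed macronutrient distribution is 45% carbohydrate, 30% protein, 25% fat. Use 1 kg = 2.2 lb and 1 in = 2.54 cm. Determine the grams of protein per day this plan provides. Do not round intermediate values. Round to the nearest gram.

265 g/day

Convert to metric: weight = 361 ÷ 2.2 = 164.0909 kg; height = 69 × 2.54 = 175.26 cm.
Harris-Benedict: BMR = 88.362 + 13.397(164.0909) + 4.799(175.26) − 5.677(59) = 2792.8176 kcal/day.
TEE = 2792.8176 × 1.15 = 3211.7403 kcal/day.
With stress factor 1.1: 3211.7403 × 1.1 = 3532.9143 kcal/day.
Protein energy = 30% × 3532.9143 = 1059.8743 kcal.
Protein = 1059.8743 ÷ 4 kcal/g = 264.9686 g.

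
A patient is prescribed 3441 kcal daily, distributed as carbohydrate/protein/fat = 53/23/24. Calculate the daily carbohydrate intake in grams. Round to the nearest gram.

Carbohydrate energy = 53% × 3441 = 1823.73 kcal.
At 4 kcal/g: 1823.73 ÷ 4 = 455.9325 g.

456 g/day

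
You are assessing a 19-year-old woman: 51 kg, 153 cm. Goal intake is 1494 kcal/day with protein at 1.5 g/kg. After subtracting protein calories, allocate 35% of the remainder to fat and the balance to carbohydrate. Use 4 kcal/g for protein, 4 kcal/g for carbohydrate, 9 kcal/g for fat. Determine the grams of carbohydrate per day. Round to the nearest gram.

Protein = 1.5 × 51 = 76.5 g → 76.5 × 4 = 306 kcal.
Non-protein calories = 1494 − 306 = 1188 kcal.
Fat: 35% × 1188 = 415.8 kcal; carbohydrate: 772.2 kcal.
Carbohydrate: 772.2 kcal ÷ 4 kcal/g = 193.05 g.

193 g/day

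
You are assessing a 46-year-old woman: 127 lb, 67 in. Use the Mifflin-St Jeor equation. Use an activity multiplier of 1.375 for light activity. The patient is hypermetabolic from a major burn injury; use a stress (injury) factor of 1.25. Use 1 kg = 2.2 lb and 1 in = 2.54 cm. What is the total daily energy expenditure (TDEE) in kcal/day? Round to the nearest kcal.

2148 kcal/day

Convert to metric: weight = 127 ÷ 2.2 = 57.7273 kg; height = 67 × 2.54 = 170.18 cm.
Mifflin-St Jeor (female): BMR = 10(57.7273) + 6.25(170.18) − 5(46) − 161 = 577.2727 + 1063.625 − 230 − 161 = 1249.8977 kcal/day.
TEE = BMR × activity factor = 1249.8977 × 1.375 = 1718.6094 kcal/day.
Apply stress factor: 1718.6094 × 1.25 = 2148.2617 kcal/day.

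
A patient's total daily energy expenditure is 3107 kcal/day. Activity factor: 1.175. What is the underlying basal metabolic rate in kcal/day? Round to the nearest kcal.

2644 kcal/day

BMR = TEE ÷ activity factor = 3107 ÷ 1.175 = 2644.2553 kcal/day.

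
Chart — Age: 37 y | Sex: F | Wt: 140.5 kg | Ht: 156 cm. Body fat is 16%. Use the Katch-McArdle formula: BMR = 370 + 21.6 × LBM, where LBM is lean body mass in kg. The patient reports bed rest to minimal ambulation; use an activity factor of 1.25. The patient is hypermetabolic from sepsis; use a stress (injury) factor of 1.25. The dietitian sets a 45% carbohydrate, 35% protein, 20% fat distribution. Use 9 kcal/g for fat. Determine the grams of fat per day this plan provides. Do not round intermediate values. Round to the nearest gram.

101 g/day

LBM = 140.5 × (1 − 0.16) = 118.02 kg. Katch-McArdle: BMR = 370 + 21.6 × 118.02 = 2919.232 kcal/day.
TEE = 2919.232 × 1.25 = 3649.04 kcal/day.
With stress factor 1.25: 3649.04 × 1.25 = 4561.3 kcal/day.
Fat energy = 20% × 4561.3 = 912.26 kcal.
Fat = 912.26 ÷ 9 kcal/g = 101.3622 g.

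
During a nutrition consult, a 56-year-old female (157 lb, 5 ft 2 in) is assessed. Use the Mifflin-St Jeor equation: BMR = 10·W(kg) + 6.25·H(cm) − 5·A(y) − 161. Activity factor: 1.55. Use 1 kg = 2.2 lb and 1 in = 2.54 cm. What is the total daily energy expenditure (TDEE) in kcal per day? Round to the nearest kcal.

1948 kcal per day

Convert to metric: weight = 157 ÷ 2.2 = 71.3636 kg; height = (5×12 + 2) × 2.54 = 62 × 2.54 = 157.48 cm.
Mifflin-St Jeor (female): BMR = 10(71.3636) + 6.25(157.48) − 5(56) − 161 = 713.6364 + 984.25 − 280 − 161 = 1256.8864 kcal/day.
TEE = BMR × activity factor = 1256.8864 × 1.55 = 1948.1739 kcal/day.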